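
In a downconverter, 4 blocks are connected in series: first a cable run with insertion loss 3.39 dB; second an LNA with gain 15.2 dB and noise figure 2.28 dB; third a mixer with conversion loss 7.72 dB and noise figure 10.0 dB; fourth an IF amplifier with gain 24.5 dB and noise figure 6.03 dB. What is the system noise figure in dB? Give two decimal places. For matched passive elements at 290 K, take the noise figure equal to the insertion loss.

Convert to linear (a loss of L dB is a gain of −L dB): F_i = 10^(NF_i/10), G_i = 10^(G_i,dB/10)
  Stage 1: F_1 = 10^(3.39/10) = 2.183, G_1 = 10^(−3.39/10) = 0.4581
  Stage 2: F_2 = 10^(2.28/10) = 1.690, G_2 = 10^(15.2/10) = 33.11
  Stage 3: F_3 = 10^(10.0/10) = 10.00, G_3 = 10^(−7.72/10) = 0.1690
  Stage 4: F_4 = 10^(6.03/10) = 4.009, G_4 = 10^(24.5/10) = 281.8
Friis cascade:
  F = 2.183 + (1.690 − 1)/0.4581 + (10.00 − 1)/15.17 + (4.009 − 1)/2.564 = 5.456
NF = 10 log₁₀(5.456) = 7.37 dB

7.37 dB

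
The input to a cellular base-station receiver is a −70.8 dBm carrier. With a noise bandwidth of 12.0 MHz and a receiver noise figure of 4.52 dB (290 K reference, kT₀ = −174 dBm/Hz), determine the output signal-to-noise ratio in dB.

27.9 dB

Noise floor: N = −174 + 10 log₁₀(B) + NF
10 log₁₀(1.20×10⁷) = 70.79 dB
N = −174 + 70.79 + 4.52 = −98.69 dBm
SNR = P_sig − N = −70.8 − (−98.69) = 27.89 dB → 27.9 dB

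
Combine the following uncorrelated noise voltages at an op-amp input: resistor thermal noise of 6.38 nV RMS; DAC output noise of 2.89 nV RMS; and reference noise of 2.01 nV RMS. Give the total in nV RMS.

7.29 nV

Uncorrelated sources add in power (mean-square): V_tot = √(ΣV_i²)
V_tot = √[(6.38×10⁻⁹)² + (2.89×10⁻⁹)² + (2.01×10⁻⁹)²] = 7.29×10⁻⁹ V = 7.29 nV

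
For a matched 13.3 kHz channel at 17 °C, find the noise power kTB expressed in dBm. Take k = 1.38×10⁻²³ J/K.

−132.7 dBm

T = 17 °C + 273.15 = 290.15 K
P_n = kTB = 1.38×10⁻²³ × 290.15 × 1.33×10⁴ = 5.33×10⁻¹⁷ W
In dBm: 10 log₁₀(5.33×10⁻¹⁷ / 10⁻³) = −132.7 dBm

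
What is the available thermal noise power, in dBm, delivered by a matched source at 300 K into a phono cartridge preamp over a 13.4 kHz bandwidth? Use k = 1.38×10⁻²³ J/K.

P_n = kTB = 1.38×10⁻²³ × 300 × 1.34×10⁴ = 5.55×10⁻¹⁷ W
In dBm: 10 log₁₀(5.55×10⁻¹⁷ / 10⁻³) = −132.6 dBm

−132.6 dBm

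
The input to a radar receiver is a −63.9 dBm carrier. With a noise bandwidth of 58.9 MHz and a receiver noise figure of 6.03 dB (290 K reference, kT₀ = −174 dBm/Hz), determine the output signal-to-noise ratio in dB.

26.4 dB

Noise floor: N = −174 + 10 log₁₀(B) + NF
10 log₁₀(5.89×10⁷) = 77.7 dB
N = −174 + 77.7 + 6.03 = −90.27 dBm
SNR = P_sig − N = −63.9 − (−90.27) = 26.37 dB → 26.4 dB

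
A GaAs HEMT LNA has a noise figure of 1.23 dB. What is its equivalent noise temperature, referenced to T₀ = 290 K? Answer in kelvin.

94.9 K

F = 10^(1.23/10) = 1.32739
T_e = (F − 1)·T₀ = (1.32739 − 1) × 290 = 94.9 K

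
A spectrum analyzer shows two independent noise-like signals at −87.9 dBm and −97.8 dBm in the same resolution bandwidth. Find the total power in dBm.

−87.5 dBm

Convert to linear, add, convert back:
P₁ = 1.62×10⁻¹² W, P₂ = 1.66×10⁻¹³ W
P_tot = 1.79×10⁻¹² W → 10 log₁₀(P_tot / 10⁻³) = −87.5 dBm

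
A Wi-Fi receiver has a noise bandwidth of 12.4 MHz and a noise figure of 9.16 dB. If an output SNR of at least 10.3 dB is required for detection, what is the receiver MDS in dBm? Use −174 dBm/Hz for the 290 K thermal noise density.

−83.6 dBm

Sensitivity = −174 + 10 log₁₀(B) + NF + SNR_min
= −174 + 70.93 + 9.16 + 10.3
= −83.61 dBm → −83.6 dBm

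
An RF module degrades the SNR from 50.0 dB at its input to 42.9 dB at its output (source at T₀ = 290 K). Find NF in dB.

NF (dB) = SNR_in(dB) − SNR_out(dB) when the source is at T₀
NF = 50.0 − 42.9 = 7.1 dB

7.1 dB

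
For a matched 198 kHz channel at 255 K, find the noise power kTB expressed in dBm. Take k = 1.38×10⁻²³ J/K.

−121.6 dBm

P_n = kTB = 1.38×10⁻²³ × 255 × 1.98×10⁵ = 6.97×10⁻¹⁶ W
In dBm: 10 log₁₀(6.97×10⁻¹⁶ / 10⁻³) = −121.6 dBm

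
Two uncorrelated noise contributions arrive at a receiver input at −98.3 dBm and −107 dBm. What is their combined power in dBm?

−97.8 dBm

Convert to linear, add, convert back:
P₁ = 1.48×10⁻¹³ W, P₂ = 2.00×10⁻¹⁴ W
P_tot = 1.68×10⁻¹³ W → 10 log₁₀(P_tot / 10⁻³) = −97.8 dBm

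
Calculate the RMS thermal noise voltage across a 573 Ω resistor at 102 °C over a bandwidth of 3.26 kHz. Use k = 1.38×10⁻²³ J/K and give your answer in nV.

197 nV

T = 102 °C + 273.15 = 375.15 K
V_n = √(4kTRB)
4kTRB = 4 × 1.38×10⁻²³ × 375.15 × 5.73×10² × 3.26×10³ = 3.87×10⁻¹⁴ V²
V_n = √(3.87×10⁻¹⁴) = 1.97×10⁻⁷ V = 197 nV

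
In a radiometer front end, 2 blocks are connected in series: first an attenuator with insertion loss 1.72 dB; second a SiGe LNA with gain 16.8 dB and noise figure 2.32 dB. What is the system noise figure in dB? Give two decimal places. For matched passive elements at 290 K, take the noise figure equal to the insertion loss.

Convert to linear (a loss of L dB is a gain of −L dB): F_i = 10^(NF_i/10), G_i = 10^(G_i,dB/10)
  Stage 1: F_1 = 10^(1.72/10) = 1.486, G_1 = 10^(−1.72/10) = 0.6730
  Stage 2: F_2 = 10^(2.32/10) = 1.706, G_2 = 10^(16.8/10) = 47.86
Friis cascade:
  F = 1.486 + (1.706 − 1)/0.6730 = 2.535
NF = 10 log₁₀(2.535) = 4.04 dB

4.04 dB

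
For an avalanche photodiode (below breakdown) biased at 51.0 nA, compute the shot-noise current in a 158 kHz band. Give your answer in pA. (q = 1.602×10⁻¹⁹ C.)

50.8 pA

I_n = √(2qI·B)
2qI·B = 2 × 1.602×10⁻¹⁹ × 5.10×10⁻⁸ × 1.58×10⁵ = 2.58×10⁻²¹ A²
I_n = √(2.58×10⁻²¹) = 5.08×10⁻¹¹ A = 50.8 pA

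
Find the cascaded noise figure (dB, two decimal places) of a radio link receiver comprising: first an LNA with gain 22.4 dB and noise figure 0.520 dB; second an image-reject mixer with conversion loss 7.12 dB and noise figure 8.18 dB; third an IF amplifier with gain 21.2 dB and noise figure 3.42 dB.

Convert to linear (a loss of L dB is a gain of −L dB): F_i = 10^(NF_i/10), G_i = 10^(G_i,dB/10)
  Stage 1: F_1 = 10^(0.520/10) = 1.127, G_1 = 10^(22.4/10) = 173.8
  Stage 2: F_2 = 10^(8.18/10) = 6.577, G_2 = 10^(−7.12/10) = 0.1941
  Stage 3: F_3 = 10^(3.42/10) = 2.198, G_3 = 10^(21.2/10) = 131.8
Friis cascade:
  F = 1.127 + (6.577 − 1)/173.8 + (2.198 − 1)/33.73 = 1.195
NF = 10 log₁₀(1.195) = 0.77 dB

0.77 dB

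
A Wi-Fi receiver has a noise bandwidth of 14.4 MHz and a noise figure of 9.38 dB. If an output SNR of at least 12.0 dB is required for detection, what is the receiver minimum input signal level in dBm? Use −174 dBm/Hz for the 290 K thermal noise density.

Sensitivity = −174 + 10 log₁₀(B) + NF + SNR_min
= −174 + 71.58 + 9.38 + 12.0
= −81.04 dBm → −81.0 dBm

−81.0 dBm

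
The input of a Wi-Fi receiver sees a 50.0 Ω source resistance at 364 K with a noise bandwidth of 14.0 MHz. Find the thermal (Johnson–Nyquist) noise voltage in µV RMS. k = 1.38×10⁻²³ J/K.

3.75 µV

V_n = √(4kTRB)
4kTRB = 4 × 1.38×10⁻²³ × 364 × 5.00×10¹ × 1.40×10⁷ = 1.41×10⁻¹¹ V²
V_n = √(1.41×10⁻¹¹) = 3.75×10⁻⁶ V = 3.75 µV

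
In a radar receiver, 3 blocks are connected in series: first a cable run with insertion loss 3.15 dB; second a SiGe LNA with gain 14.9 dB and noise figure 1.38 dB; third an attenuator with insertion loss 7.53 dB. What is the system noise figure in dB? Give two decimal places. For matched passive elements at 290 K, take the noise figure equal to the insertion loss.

Convert to linear (a loss of L dB is a gain of −L dB): F_i = 10^(NF_i/10), G_i = 10^(G_i,dB/10)
  Stage 1: F_1 = 10^(3.15/10) = 2.065, G_1 = 10^(−3.15/10) = 0.4842
  Stage 2: F_2 = 10^(1.38/10) = 1.374, G_2 = 10^(14.9/10) = 30.90
  Stage 3: F_3 = 10^(7.53/10) = 5.662, G_3 = 10^(−7.53/10) = 0.1766
Friis cascade:
  F = 2.065 + (1.374 − 1)/0.4842 + (5.662 − 1)/14.96 = 3.150
NF = 10 log₁₀(3.150) = 4.98 dB

4.98 dB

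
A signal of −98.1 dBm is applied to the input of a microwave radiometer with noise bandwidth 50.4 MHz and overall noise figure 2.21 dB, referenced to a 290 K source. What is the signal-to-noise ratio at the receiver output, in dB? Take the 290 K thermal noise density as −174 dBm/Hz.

Noise floor: N = −174 + 10 log₁₀(B) + NF
10 log₁₀(5.04×10⁷) = 77.02 dB
N = −174 + 77.02 + 2.21 = −94.77 dBm
SNR = P_sig − N = −98.1 − (−94.77) = −3.33 dB → −3.3 dB

−3.3 dB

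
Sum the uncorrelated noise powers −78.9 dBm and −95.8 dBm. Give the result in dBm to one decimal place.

−78.8 dBm

Convert to linear, add, convert back:
P₁ = 1.29×10⁻¹¹ W, P₂ = 2.63×10⁻¹³ W
P_tot = 1.31×10⁻¹¹ W → 10 log₁₀(P_tot / 10⁻³) = −78.8 dBm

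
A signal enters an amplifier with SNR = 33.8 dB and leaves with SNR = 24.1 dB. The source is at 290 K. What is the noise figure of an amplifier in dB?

NF (dB) = SNR_in(dB) − SNR_out(dB) when the source is at T₀
NF = 33.8 − 24.1 = 9.7 dB

9.7 dB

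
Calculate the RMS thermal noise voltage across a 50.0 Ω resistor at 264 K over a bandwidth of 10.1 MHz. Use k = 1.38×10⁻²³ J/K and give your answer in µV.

V_n = √(4kTRB)
4kTRB = 4 × 1.38×10⁻²³ × 264 × 5.00×10¹ × 1.01×10⁷ = 7.36×10⁻¹² V²
V_n = √(7.36×10⁻¹²) = 2.71×10⁻⁶ V = 2.71 µV

2.71 µV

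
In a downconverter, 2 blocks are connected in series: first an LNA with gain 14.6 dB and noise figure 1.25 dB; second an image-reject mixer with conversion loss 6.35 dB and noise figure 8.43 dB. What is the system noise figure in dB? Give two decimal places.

Convert to linear (a loss of L dB is a gain of −L dB): F_i = 10^(NF_i/10), G_i = 10^(G_i,dB/10)
  Stage 1: F_1 = 10^(1.25/10) = 1.334, G_1 = 10^(14.6/10) = 28.84
  Stage 2: F_2 = 10^(8.43/10) = 6.966, G_2 = 10^(−6.35/10) = 0.2317
Friis cascade:
  F = 1.334 + (6.966 − 1)/28.84 = 1.540
NF = 10 log₁₀(1.540) = 1.88 dB

1.88 dB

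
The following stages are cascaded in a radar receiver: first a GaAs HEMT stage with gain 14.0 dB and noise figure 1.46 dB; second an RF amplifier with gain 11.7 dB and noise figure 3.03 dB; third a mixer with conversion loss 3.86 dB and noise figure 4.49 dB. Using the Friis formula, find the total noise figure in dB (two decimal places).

Convert to linear (a loss of L dB is a gain of −L dB): F_i = 10^(NF_i/10), G_i = 10^(G_i,dB/10)
  Stage 1: F_1 = 10^(1.46/10) = 1.400, G_1 = 10^(14.0/10) = 25.12
  Stage 2: F_2 = 10^(3.03/10) = 2.009, G_2 = 10^(11.7/10) = 14.79
  Stage 3: F_3 = 10^(4.49/10) = 2.812, G_3 = 10^(−3.86/10) = 0.4111
Friis cascade:
  F = 1.400 + (2.009 − 1)/25.12 + (2.812 − 1)/371.5 = 1.445
NF = 10 log₁₀(1.445) = 1.60 dB

1.60 dB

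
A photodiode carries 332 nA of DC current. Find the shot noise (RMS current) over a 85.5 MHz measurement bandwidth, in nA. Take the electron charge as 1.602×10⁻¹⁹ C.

I_n = √(2qI·B)
2qI·B = 2 × 1.602×10⁻¹⁹ × 3.32×10⁻⁷ × 8.55×10⁷ = 9.09×10⁻¹⁸ A²
I_n = √(9.09×10⁻¹⁸) = 3.02×10⁻⁹ A = 3.02 nA

3.02 nA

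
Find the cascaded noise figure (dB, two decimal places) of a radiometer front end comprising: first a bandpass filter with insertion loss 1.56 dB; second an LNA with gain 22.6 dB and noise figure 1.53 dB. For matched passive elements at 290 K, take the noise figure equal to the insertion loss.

Convert to linear (a loss of L dB is a gain of −L dB): F_i = 10^(NF_i/10), G_i = 10^(G_i,dB/10)
  Stage 1: F_1 = 10^(1.56/10) = 1.432, G_1 = 10^(−1.56/10) = 0.6982
  Stage 2: F_2 = 10^(1.53/10) = 1.422, G_2 = 10^(22.6/10) = 182.0
Friis cascade:
  F = 1.432 + (1.422 − 1)/0.6982 = 2.037
NF = 10 log₁₀(2.037) = 3.09 dB

3.09 dB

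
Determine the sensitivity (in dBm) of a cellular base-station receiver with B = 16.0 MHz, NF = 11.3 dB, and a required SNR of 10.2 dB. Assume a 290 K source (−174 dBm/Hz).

Sensitivity = −174 + 10 log₁₀(B) + NF + SNR_min
= −174 + 72.04 + 11.3 + 10.2
= −80.46 dBm → −80.5 dBm

−80.5 dBm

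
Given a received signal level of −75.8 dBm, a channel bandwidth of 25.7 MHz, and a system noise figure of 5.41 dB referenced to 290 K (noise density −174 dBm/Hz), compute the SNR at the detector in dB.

Noise floor: N = −174 + 10 log₁₀(B) + NF
10 log₁₀(2.57×10⁷) = 74.1 dB
N = −174 + 74.1 + 5.41 = −94.49 dBm
SNR = P_sig − N = −75.8 − (−94.49) = 18.69 dB → 18.7 dB

18.7 dB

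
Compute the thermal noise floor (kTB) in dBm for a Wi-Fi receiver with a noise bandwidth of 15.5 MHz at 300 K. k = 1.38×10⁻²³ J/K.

−101.9 dBm

P_n = kTB = 1.38×10⁻²³ × 300 × 1.55×10⁷ = 6.42×10⁻¹⁴ W
In dBm: 10 log₁₀(6.42×10⁻¹⁴ / 10⁻³) = −101.9 dBm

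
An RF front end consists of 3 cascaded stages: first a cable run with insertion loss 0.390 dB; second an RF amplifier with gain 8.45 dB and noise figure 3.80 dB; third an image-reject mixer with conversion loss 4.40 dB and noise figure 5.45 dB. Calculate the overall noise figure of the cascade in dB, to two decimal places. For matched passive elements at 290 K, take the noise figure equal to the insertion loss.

Convert to linear (a loss of L dB is a gain of −L dB): F_i = 10^(NF_i/10), G_i = 10^(G_i,dB/10)
  Stage 1: F_1 = 10^(0.390/10) = 1.094, G_1 = 10^(−0.390/10) = 0.9141
  Stage 2: F_2 = 10^(3.80/10) = 2.399, G_2 = 10^(8.45/10) = 6.998
  Stage 3: F_3 = 10^(5.45/10) = 3.508, G_3 = 10^(−4.40/10) = 0.3631
Friis cascade:
  F = 1.094 + (2.399 − 1)/0.9141 + (3.508 − 1)/6.397 = 3.016
NF = 10 log₁₀(3.016) = 4.79 dB

4.79 dB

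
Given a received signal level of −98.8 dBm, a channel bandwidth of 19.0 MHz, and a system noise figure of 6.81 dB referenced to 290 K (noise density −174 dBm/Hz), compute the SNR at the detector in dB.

Noise floor: N = −174 + 10 log₁₀(B) + NF
10 log₁₀(1.90×10⁷) = 72.79 dB
N = −174 + 72.79 + 6.81 = −94.40 dBm
SNR = P_sig − N = −98.8 − (−94.40) = −4.40 dB → −4.4 dB

−4.4 dB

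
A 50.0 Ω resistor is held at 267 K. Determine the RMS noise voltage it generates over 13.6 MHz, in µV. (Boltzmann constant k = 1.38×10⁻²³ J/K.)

V_n = √(4kTRB)
4kTRB = 4 × 1.38×10⁻²³ × 267 × 5.00×10¹ × 1.36×10⁷ = 1.00×10⁻¹¹ V²
V_n = √(1.00×10⁻¹¹) = 3.17×10⁻⁶ V = 3.17 µV

3.17 µV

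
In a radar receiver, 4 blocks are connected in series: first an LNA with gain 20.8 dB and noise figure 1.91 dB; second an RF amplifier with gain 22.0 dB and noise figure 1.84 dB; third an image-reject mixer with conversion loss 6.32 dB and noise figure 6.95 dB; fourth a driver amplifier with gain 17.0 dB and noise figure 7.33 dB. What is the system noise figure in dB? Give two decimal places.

1.93 dB

Convert to linear (a loss of L dB is a gain of −L dB): F_i = 10^(NF_i/10), G_i = 10^(G_i,dB/10)
  Stage 1: F_1 = 10^(1.91/10) = 1.552, G_1 = 10^(20.8/10) = 120.2
  Stage 2: F_2 = 10^(1.84/10) = 1.528, G_2 = 10^(22.0/10) = 158.5
  Stage 3: F_3 = 10^(6.95/10) = 4.955, G_3 = 10^(−6.32/10) = 0.2333
  Stage 4: F_4 = 10^(7.33/10) = 5.408, G_4 = 10^(17.0/10) = 50.12
Friis cascade:
  F = 1.552 + (1.528 − 1)/120.2 + (4.955 − 1)/1.905×10⁴ + (5.408 − 1)/4446 = 1.558
NF = 10 log₁₀(1.558) = 1.93 dB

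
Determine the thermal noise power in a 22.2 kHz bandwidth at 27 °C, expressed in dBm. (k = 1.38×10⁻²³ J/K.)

T = 27 °C + 273.15 = 300.15 K
P_n = kTB = 1.38×10⁻²³ × 300.15 × 2.22×10⁴ = 9.20×10⁻¹⁷ W
In dBm: 10 log₁₀(9.20×10⁻¹⁷ / 10⁻³) = −130.4 dBm

−130.4 dBm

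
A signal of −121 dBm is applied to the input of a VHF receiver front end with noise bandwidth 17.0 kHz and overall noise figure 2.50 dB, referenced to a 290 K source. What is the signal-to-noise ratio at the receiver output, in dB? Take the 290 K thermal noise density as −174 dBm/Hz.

Noise floor: N = −174 + 10 log₁₀(B) + NF
10 log₁₀(1.70×10⁴) = 42.3 dB
N = −174 + 42.3 + 2.50 = −129.20 dBm
SNR = P_sig − N = −121 − (−129.20) = 8.20 dB → 8.2 dB

8.2 dB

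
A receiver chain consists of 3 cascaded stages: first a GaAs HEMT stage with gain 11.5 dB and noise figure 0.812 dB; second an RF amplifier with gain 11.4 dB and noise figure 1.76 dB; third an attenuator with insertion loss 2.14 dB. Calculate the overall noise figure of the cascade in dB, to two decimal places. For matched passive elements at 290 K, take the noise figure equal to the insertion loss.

0.95 dB

Convert to linear (a loss of L dB is a gain of −L dB): F_i = 10^(NF_i/10), G_i = 10^(G_i,dB/10)
  Stage 1: F_1 = 10^(0.812/10) = 1.206, G_1 = 10^(11.5/10) = 14.13
  Stage 2: F_2 = 10^(1.76/10) = 1.500, G_2 = 10^(11.4/10) = 13.80
  Stage 3: F_3 = 10^(2.14/10) = 1.637, G_3 = 10^(−2.14/10) = 0.6109
Friis cascade:
  F = 1.206 + (1.500 − 1)/14.13 + (1.637 − 1)/195.0 = 1.244
NF = 10 log₁₀(1.244) = 0.95 dB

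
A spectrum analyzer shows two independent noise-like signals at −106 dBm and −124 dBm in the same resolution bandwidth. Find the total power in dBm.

−105.9 dBm

Convert to linear, add, convert back:
P₁ = 2.51×10⁻¹⁴ W, P₂ = 3.98×10⁻¹⁶ W
P_tot = 2.55×10⁻¹⁴ W → 10 log₁₀(P_tot / 10⁻³) = −105.9 dBm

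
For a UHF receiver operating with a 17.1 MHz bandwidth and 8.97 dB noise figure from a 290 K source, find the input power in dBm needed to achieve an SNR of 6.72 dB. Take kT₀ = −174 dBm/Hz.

−86.0 dBm

Sensitivity = −174 + 10 log₁₀(B) + NF + SNR_min
= −174 + 72.33 + 8.97 + 6.72
= −85.98 dBm → −86.0 dBm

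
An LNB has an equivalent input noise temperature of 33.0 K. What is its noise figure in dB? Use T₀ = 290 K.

0.468 dB

F = 1 + T_e/T₀ = 1 + 33.0/290 = 1.11379
NF = 10 log₁₀(1.11379) = 0.468 dB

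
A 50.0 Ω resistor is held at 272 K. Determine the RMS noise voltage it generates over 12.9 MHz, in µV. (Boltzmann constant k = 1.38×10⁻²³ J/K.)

3.11 µV

V_n = √(4kTRB)
4kTRB = 4 × 1.38×10⁻²³ × 272 × 5.00×10¹ × 1.29×10⁷ = 9.68×10⁻¹² V²
V_n = √(9.68×10⁻¹²) = 3.11×10⁻⁶ V = 3.11 µV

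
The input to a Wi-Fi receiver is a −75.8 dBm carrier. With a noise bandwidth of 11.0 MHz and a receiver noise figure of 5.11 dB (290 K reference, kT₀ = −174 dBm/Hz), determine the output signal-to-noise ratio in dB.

22.7 dB

Noise floor: N = −174 + 10 log₁₀(B) + NF
10 log₁₀(1.10×10⁷) = 70.41 dB
N = −174 + 70.41 + 5.11 = −98.48 dBm
SNR = P_sig − N = −75.8 − (−98.48) = 22.68 dB → 22.7 dB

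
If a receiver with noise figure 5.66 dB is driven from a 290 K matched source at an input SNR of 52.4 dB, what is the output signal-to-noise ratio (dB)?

By definition F = SNR_in/SNR_out, so in dB: SNR_out = SNR_in − NF
SNR_out = 52.4 − 5.66 = 46.74 dB

46.74 dB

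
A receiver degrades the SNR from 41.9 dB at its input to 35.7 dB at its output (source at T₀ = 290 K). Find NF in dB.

6.2 dB

NF (dB) = SNR_in(dB) − SNR_out(dB) when the source is at T₀
NF = 41.9 − 35.7 = 6.2 dB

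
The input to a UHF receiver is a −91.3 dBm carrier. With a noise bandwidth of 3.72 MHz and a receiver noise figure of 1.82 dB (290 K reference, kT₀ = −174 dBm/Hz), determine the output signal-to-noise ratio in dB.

Noise floor: N = −174 + 10 log₁₀(B) + NF
10 log₁₀(3.72×10⁶) = 65.71 dB
N = −174 + 65.71 + 1.82 = −106.47 dBm
SNR = P_sig − N = −91.3 − (−106.47) = 15.17 dB → 15.2 dB

15.2 dB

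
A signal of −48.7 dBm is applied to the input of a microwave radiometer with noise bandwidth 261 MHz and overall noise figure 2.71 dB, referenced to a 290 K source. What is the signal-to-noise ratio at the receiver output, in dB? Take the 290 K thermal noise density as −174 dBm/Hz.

38.4 dB

Noise floor: N = −174 + 10 log₁₀(B) + NF
10 log₁₀(2.61×10⁸) = 84.17 dB
N = −174 + 84.17 + 2.71 = −87.12 dBm
SNR = P_sig − N = −48.7 − (−87.12) = 38.42 dB → 38.4 dB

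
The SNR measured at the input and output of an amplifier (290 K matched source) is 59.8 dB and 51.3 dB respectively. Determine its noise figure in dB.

8.5 dB

NF (dB) = SNR_in(dB) − SNR_out(dB) when the source is at T₀
NF = 59.8 − 51.3 = 8.5 dB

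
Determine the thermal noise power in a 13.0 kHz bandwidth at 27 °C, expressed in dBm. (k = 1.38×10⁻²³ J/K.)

−132.7 dBm

T = 27 °C + 273.15 = 300.15 K
P_n = kTB = 1.38×10⁻²³ × 300.15 × 1.30×10⁴ = 5.38×10⁻¹⁷ W
In dBm: 10 log₁₀(5.38×10⁻¹⁷ / 10⁻³) = −132.7 dBm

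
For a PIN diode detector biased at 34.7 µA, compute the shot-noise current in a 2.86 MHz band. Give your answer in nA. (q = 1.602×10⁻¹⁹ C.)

5.64 nA

I_n = √(2qI·B)
2qI·B = 2 × 1.602×10⁻¹⁹ × 3.47×10⁻⁵ × 2.86×10⁶ = 3.18×10⁻¹⁷ A²
I_n = √(3.18×10⁻¹⁷) = 5.64×10⁻⁹ A = 5.64 nA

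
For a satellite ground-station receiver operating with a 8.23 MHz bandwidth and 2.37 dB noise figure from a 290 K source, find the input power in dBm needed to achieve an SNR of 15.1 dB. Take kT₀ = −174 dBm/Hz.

−87.4 dBm

Sensitivity = −174 + 10 log₁₀(B) + NF + SNR_min
= −174 + 69.15 + 2.37 + 15.1
= −87.38 dBm → −87.4 dBm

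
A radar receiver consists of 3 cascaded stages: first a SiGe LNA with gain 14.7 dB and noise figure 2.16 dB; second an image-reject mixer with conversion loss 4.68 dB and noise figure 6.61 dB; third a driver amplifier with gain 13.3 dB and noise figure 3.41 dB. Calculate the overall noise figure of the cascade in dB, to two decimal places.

Convert to linear (a loss of L dB is a gain of −L dB): F_i = 10^(NF_i/10), G_i = 10^(G_i,dB/10)
  Stage 1: F_1 = 10^(2.16/10) = 1.644, G_1 = 10^(14.7/10) = 29.51
  Stage 2: F_2 = 10^(6.61/10) = 4.581, G_2 = 10^(−4.68/10) = 0.3404
  Stage 3: F_3 = 10^(3.41/10) = 2.193, G_3 = 10^(13.3/10) = 21.38
Friis cascade:
  F = 1.644 + (4.581 − 1)/29.51 + (2.193 − 1)/10.05 = 1.884
NF = 10 log₁₀(1.884) = 2.75 dB

2.75 dB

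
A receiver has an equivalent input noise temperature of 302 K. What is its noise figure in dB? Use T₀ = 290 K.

3.10 dB

F = 1 + T_e/T₀ = 1 + 302/290 = 2.04138
NF = 10 log₁₀(2.04138) = 3.10 dB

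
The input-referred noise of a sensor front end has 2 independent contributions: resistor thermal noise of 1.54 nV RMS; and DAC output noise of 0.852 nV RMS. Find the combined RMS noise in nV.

1.76 nV

Uncorrelated sources add in power (mean-square): V_tot = √(ΣV_i²)
V_tot = √[(1.54×10⁻⁹)² + (8.52×10⁻¹⁰)²] = 1.76×10⁻⁹ V = 1.76 nV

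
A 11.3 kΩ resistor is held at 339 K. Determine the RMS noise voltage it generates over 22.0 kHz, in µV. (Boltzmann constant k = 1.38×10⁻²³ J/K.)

V_n = √(4kTRB)
4kTRB = 4 × 1.38×10⁻²³ × 339 × 1.13×10⁴ × 2.20×10⁴ = 4.65×10⁻¹² V²
V_n = √(4.65×10⁻¹²) = 2.16×10⁻⁶ V = 2.16 µV

2.16 µV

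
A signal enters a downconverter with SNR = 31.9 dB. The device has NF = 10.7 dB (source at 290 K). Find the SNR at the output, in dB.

By definition F = SNR_in/SNR_out, so in dB: SNR_out = SNR_in − NF
SNR_out = 31.9 − 10.7 = 21.2 dB

21.2 dB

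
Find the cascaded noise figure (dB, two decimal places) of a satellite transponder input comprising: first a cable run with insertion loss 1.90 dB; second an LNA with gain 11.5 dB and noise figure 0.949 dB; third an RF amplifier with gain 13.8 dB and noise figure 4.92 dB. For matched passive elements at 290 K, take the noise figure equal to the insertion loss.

3.34 dB

Convert to linear (a loss of L dB is a gain of −L dB): F_i = 10^(NF_i/10), G_i = 10^(G_i,dB/10)
  Stage 1: F_1 = 10^(1.90/10) = 1.549, G_1 = 10^(−1.90/10) = 0.6457
  Stage 2: F_2 = 10^(0.949/10) = 1.244, G_2 = 10^(11.5/10) = 14.13
  Stage 3: F_3 = 10^(4.92/10) = 3.105, G_3 = 10^(13.8/10) = 23.99
Friis cascade:
  F = 1.549 + (1.244 − 1)/0.6457 + (3.105 − 1)/9.120 = 2.158
NF = 10 log₁₀(2.158) = 3.34 dB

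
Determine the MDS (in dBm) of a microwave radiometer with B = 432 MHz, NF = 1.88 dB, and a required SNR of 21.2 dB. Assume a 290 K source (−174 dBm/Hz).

Sensitivity = −174 + 10 log₁₀(B) + NF + SNR_min
= −174 + 86.35 + 1.88 + 21.2
= −64.57 dBm → −64.6 dBm

−64.6 dBm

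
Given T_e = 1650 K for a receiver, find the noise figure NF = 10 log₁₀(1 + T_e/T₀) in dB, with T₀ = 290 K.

8.25 dB

F = 1 + T_e/T₀ = 1 + 1650/290 = 6.68966
NF = 10 log₁₀(6.68966) = 8.25 dB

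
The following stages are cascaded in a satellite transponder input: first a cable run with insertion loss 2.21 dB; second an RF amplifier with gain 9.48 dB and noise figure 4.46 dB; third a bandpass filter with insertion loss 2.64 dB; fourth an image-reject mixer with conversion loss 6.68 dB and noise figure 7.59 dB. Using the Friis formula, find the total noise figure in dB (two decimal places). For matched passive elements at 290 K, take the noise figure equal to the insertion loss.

Convert to linear (a loss of L dB is a gain of −L dB): F_i = 10^(NF_i/10), G_i = 10^(G_i,dB/10)
  Stage 1: F_1 = 10^(2.21/10) = 1.663, G_1 = 10^(−2.21/10) = 0.6012
  Stage 2: F_2 = 10^(4.46/10) = 2.793, G_2 = 10^(9.48/10) = 8.872
  Stage 3: F_3 = 10^(2.64/10) = 1.837, G_3 = 10^(−2.64/10) = 0.5445
  Stage 4: F_4 = 10^(7.59/10) = 5.741, G_4 = 10^(−6.68/10) = 0.2148
Friis cascade:
  F = 1.663 + (2.793 − 1)/0.6012 + (1.837 − 1)/5.333 + (5.741 − 1)/2.904 = 6.435
NF = 10 log₁₀(6.435) = 8.09 dB

8.09 dB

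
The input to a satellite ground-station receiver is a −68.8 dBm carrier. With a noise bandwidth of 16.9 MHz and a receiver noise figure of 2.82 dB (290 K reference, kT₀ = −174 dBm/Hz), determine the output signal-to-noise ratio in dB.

Noise floor: N = −174 + 10 log₁₀(B) + NF
10 log₁₀(1.69×10⁷) = 72.28 dB
N = −174 + 72.28 + 2.82 = −98.90 dBm
SNR = P_sig − N = −68.8 − (−98.90) = 30.10 dB → 30.1 dB

30.1 dB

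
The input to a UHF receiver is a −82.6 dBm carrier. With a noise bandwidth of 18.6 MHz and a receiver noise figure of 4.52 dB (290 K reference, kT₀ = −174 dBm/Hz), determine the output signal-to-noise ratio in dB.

14.2 dB

Noise floor: N = −174 + 10 log₁₀(B) + NF
10 log₁₀(1.86×10⁷) = 72.7 dB
N = −174 + 72.7 + 4.52 = −96.78 dBm
SNR = P_sig − N = −82.6 − (−96.78) = 14.18 dB → 14.2 dB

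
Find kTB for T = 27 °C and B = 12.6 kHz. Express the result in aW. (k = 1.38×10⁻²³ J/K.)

52.2 aW

T = 27 °C + 273.15 = 300.15 K
P_n = kTB = 1.38×10⁻²³ × 300.15 × 1.26×10⁴ = 5.22×10⁻¹⁷ W = 52.2 aW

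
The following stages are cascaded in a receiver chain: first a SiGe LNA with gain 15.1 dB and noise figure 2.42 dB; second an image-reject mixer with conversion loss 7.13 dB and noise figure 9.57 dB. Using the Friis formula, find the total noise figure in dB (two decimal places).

3.00 dB

Convert to linear (a loss of L dB is a gain of −L dB): F_i = 10^(NF_i/10), G_i = 10^(G_i,dB/10)
  Stage 1: F_1 = 10^(2.42/10) = 1.746, G_1 = 10^(15.1/10) = 32.36
  Stage 2: F_2 = 10^(9.57/10) = 9.057, G_2 = 10^(−7.13/10) = 0.1936
Friis cascade:
  F = 1.746 + (9.057 − 1)/32.36 = 1.995
NF = 10 log₁₀(1.995) = 3.00 dB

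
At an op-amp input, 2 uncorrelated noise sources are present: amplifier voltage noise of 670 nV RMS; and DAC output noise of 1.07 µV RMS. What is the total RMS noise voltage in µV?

Uncorrelated sources add in power (mean-square): V_tot = √(ΣV_i²)
V_tot = √[(6.70×10⁻⁷)² + (1.07×10⁻⁶)²] = 1.26×10⁻⁶ V = 1.26 µV

1.26 µV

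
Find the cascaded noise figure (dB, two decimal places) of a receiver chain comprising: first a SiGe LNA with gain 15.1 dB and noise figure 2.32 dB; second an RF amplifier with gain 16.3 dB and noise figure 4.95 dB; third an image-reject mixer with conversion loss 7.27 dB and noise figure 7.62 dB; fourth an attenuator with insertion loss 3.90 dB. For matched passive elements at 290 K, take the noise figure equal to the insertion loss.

2.51 dB

Convert to linear (a loss of L dB is a gain of −L dB): F_i = 10^(NF_i/10), G_i = 10^(G_i,dB/10)
  Stage 1: F_1 = 10^(2.32/10) = 1.706, G_1 = 10^(15.1/10) = 32.36
  Stage 2: F_2 = 10^(4.95/10) = 3.126, G_2 = 10^(16.3/10) = 42.66
  Stage 3: F_3 = 10^(7.62/10) = 5.781, G_3 = 10^(−7.27/10) = 0.1875
  Stage 4: F_4 = 10^(3.90/10) = 2.455, G_4 = 10^(−3.90/10) = 0.4074
Friis cascade:
  F = 1.706 + (3.126 − 1)/32.36 + (5.781 − 1)/1380 + (2.455 − 1)/258.8 = 1.781
NF = 10 log₁₀(1.781) = 2.51 dB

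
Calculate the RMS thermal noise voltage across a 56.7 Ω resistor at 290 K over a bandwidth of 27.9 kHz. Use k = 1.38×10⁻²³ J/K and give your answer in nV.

159 nV

V_n = √(4kTRB)
4kTRB = 4 × 1.38×10⁻²³ × 290 × 5.67×10¹ × 2.79×10⁴ = 2.53×10⁻¹⁴ V²
V_n = √(2.53×10⁻¹⁴) = 1.59×10⁻⁷ V = 159 nV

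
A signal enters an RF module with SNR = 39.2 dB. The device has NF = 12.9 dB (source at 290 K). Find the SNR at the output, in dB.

By definition F = SNR_in/SNR_out, so in dB: SNR_out = SNR_in − NF
SNR_out = 39.2 − 12.9 = 26.3 dB

26.3 dB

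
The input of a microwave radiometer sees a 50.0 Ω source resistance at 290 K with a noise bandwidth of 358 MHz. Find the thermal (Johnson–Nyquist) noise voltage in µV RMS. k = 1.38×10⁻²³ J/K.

V_n = √(4kTRB)
4kTRB = 4 × 1.38×10⁻²³ × 290 × 5.00×10¹ × 3.58×10⁸ = 2.87×10⁻¹⁰ V²
V_n = √(2.87×10⁻¹⁰) = 1.69×10⁻⁵ V = 16.9 µV

16.9 µV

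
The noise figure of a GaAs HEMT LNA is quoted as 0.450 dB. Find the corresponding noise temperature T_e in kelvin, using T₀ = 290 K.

31.7 K

F = 10^(0.450/10) = 1.10917
T_e = (F − 1)·T₀ = (1.10917 − 1) × 290 = 31.7 K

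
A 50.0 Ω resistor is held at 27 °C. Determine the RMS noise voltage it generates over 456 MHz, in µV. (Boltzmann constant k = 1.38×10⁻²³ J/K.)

19.4 µV

T = 27 °C + 273.15 = 300.15 K
V_n = √(4kTRB)
4kTRB = 4 × 1.38×10⁻²³ × 300.15 × 5.00×10¹ × 4.56×10⁸ = 3.78×10⁻¹⁰ V²
V_n = √(3.78×10⁻¹⁰) = 1.94×10⁻⁵ V = 19.4 µV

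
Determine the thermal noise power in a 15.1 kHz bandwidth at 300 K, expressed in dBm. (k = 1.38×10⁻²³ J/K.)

−132.0 dBm

P_n = kTB = 1.38×10⁻²³ × 300 × 1.51×10⁴ = 6.25×10⁻¹⁷ W
In dBm: 10 log₁₀(6.25×10⁻¹⁷ / 10⁻³) = −132.0 dBm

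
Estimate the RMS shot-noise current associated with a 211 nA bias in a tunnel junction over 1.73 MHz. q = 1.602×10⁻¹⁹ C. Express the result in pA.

342 pA

I_n = √(2qI·B)
2qI·B = 2 × 1.602×10⁻¹⁹ × 2.11×10⁻⁷ × 1.73×10⁶ = 1.17×10⁻¹⁹ A²
I_n = √(1.17×10⁻¹⁹) = 3.42×10⁻¹⁰ A = 342 pA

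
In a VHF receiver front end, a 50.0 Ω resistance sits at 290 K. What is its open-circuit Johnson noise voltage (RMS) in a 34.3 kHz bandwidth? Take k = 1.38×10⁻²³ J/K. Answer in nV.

V_n = √(4kTRB)
4kTRB = 4 × 1.38×10⁻²³ × 290 × 5.00×10¹ × 3.43×10⁴ = 2.75×10⁻¹⁴ V²
V_n = √(2.75×10⁻¹⁴) = 1.66×10⁻⁷ V = 166 nV

166 nV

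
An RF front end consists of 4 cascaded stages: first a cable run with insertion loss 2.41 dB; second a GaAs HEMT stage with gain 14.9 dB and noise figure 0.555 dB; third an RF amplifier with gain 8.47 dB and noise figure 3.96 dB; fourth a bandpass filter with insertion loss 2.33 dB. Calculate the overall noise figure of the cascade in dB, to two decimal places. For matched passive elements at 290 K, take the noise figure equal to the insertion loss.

3.16 dB

Convert to linear (a loss of L dB is a gain of −L dB): F_i = 10^(NF_i/10), G_i = 10^(G_i,dB/10)
  Stage 1: F_1 = 10^(2.41/10) = 1.742, G_1 = 10^(−2.41/10) = 0.5741
  Stage 2: F_2 = 10^(0.555/10) = 1.136, G_2 = 10^(14.9/10) = 30.90
  Stage 3: F_3 = 10^(3.96/10) = 2.489, G_3 = 10^(8.47/10) = 7.031
  Stage 4: F_4 = 10^(2.33/10) = 1.710, G_4 = 10^(−2.33/10) = 0.5848
Friis cascade:
  F = 1.742 + (1.136 − 1)/0.5741 + (2.489 − 1)/17.74 + (1.710 − 1)/124.7 = 2.069
NF = 10 log₁₀(2.069) = 3.16 dB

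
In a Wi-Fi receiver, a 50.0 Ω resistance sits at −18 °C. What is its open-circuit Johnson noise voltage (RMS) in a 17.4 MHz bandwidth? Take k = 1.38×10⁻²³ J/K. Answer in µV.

T = −18 °C + 273.15 = 255.15 K
V_n = √(4kTRB)
4kTRB = 4 × 1.38×10⁻²³ × 255.15 × 5.00×10¹ × 1.74×10⁷ = 1.23×10⁻¹¹ V²
V_n = √(1.23×10⁻¹¹) = 3.50×10⁻⁶ V = 3.50 µV

3.50 µV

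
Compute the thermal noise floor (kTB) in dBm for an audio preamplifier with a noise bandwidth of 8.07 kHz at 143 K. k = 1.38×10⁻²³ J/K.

−138.0 dBm

P_n = kTB = 1.38×10⁻²³ × 143 × 8.07×10³ = 1.59×10⁻¹⁷ W
In dBm: 10 log₁₀(1.59×10⁻¹⁷ / 10⁻³) = −138.0 dBm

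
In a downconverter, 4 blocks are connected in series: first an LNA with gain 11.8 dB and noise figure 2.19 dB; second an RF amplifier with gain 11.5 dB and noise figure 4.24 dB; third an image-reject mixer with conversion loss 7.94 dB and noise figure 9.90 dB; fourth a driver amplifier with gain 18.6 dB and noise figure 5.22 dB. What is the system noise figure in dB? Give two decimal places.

2.73 dB

Convert to linear (a loss of L dB is a gain of −L dB): F_i = 10^(NF_i/10), G_i = 10^(G_i,dB/10)
  Stage 1: F_1 = 10^(2.19/10) = 1.656, G_1 = 10^(11.8/10) = 15.14
  Stage 2: F_2 = 10^(4.24/10) = 2.655, G_2 = 10^(11.5/10) = 14.13
  Stage 3: F_3 = 10^(9.90/10) = 9.772, G_3 = 10^(−7.94/10) = 0.1607
  Stage 4: F_4 = 10^(5.22/10) = 3.327, G_4 = 10^(18.6/10) = 72.44
Friis cascade:
  F = 1.656 + (2.655 − 1)/15.14 + (9.772 − 1)/213.8 + (3.327 − 1)/34.36 = 1.874
NF = 10 log₁₀(1.874) = 2.73 dB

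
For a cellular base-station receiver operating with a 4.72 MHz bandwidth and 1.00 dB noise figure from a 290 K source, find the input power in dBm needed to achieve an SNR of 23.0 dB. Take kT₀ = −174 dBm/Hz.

Sensitivity = −174 + 10 log₁₀(B) + NF + SNR_min
= −174 + 66.74 + 1.00 + 23.0
= −83.26 dBm → −83.3 dBm

−83.3 dBm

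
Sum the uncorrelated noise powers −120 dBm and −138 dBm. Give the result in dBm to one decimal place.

−119.9 dBm

Convert to linear, add, convert back:
P₁ = 1.00×10⁻¹⁵ W, P₂ = 1.58×10⁻¹⁷ W
P_tot = 1.02×10⁻¹⁵ W → 10 log₁₀(P_tot / 10⁻³) = −119.9 dBm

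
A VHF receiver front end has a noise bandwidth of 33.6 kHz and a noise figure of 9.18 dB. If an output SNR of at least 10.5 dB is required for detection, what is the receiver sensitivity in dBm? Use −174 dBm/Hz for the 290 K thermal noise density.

Sensitivity = −174 + 10 log₁₀(B) + NF + SNR_min
= −174 + 45.26 + 9.18 + 10.5
= −109.06 dBm → −109.1 dBm

−109.1 dBm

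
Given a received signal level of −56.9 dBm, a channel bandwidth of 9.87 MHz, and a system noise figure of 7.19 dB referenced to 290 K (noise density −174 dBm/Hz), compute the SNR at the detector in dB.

Noise floor: N = −174 + 10 log₁₀(B) + NF
10 log₁₀(9.87×10⁶) = 69.94 dB
N = −174 + 69.94 + 7.19 = −96.87 dBm
SNR = P_sig − N = −56.9 − (−96.87) = 39.97 dB → 40.0 dB

40.0 dB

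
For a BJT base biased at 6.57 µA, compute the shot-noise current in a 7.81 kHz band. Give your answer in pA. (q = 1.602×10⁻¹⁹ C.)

128 pA

I_n = √(2qI·B)
2qI·B = 2 × 1.602×10⁻¹⁹ × 6.57×10⁻⁶ × 7.81×10³ = 1.64×10⁻²⁰ A²
I_n = √(1.64×10⁻²⁰) = 1.28×10⁻¹⁰ A = 128 pA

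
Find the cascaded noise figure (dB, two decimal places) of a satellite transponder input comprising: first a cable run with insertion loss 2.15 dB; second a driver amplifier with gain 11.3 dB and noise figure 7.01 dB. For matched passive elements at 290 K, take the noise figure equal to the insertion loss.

Convert to linear (a loss of L dB is a gain of −L dB): F_i = 10^(NF_i/10), G_i = 10^(G_i,dB/10)
  Stage 1: F_1 = 10^(2.15/10) = 1.641, G_1 = 10^(−2.15/10) = 0.6095
  Stage 2: F_2 = 10^(7.01/10) = 5.023, G_2 = 10^(11.3/10) = 13.49
Friis cascade:
  F = 1.641 + (5.023 − 1)/0.6095 = 8.241
NF = 10 log₁₀(8.241) = 9.16 dB

9.16 dB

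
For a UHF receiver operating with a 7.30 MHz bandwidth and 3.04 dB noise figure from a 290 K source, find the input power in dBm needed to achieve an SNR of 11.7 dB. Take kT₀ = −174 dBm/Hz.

Sensitivity = −174 + 10 log₁₀(B) + NF + SNR_min
= −174 + 68.63 + 3.04 + 11.7
= −90.63 dBm → −90.6 dBm

−90.6 dBm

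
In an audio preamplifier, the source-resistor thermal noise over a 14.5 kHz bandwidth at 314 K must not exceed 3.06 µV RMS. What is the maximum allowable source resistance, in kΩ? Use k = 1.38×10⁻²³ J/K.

37.3 kΩ

Johnson–Nyquist: V_n = √(4kTRB) ⇒ R = V_n² / (4kTB)
4kTB = 4 × 1.38×10⁻²³ × 314 × 1.45×10⁴ = 2.51×10⁻¹⁶
R = (3.06×10⁻⁶)² / 2.51×10⁻¹⁶ = 3.73×10⁴ Ω = 37.3 kΩ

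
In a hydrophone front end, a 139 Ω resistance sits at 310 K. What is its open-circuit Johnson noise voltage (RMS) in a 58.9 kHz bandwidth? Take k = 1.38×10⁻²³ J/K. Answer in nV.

V_n = √(4kTRB)
4kTRB = 4 × 1.38×10⁻²³ × 310 × 1.39×10² × 5.89×10⁴ = 1.40×10⁻¹³ V²
V_n = √(1.40×10⁻¹³) = 3.74×10⁻⁷ V = 374 nV

374 nV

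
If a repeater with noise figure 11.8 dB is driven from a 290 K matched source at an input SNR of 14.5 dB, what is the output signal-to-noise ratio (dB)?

By definition F = SNR_in/SNR_out, so in dB: SNR_out = SNR_in − NF
SNR_out = 14.5 − 11.8 = 2.7 dB

2.7 dB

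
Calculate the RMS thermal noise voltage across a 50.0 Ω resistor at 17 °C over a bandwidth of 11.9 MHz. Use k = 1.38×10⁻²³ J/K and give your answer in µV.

T = 17 °C + 273.15 = 290.15 K
V_n = √(4kTRB)
4kTRB = 4 × 1.38×10⁻²³ × 290.15 × 5.00×10¹ × 1.19×10⁷ = 9.53×10⁻¹² V²
V_n = √(9.53×10⁻¹²) = 3.09×10⁻⁶ V = 3.09 µV

3.09 µV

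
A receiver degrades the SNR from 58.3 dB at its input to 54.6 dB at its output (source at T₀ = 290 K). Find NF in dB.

3.7 dB

NF (dB) = SNR_in(dB) − SNR_out(dB) when the source is at T₀
NF = 58.3 − 54.6 = 3.7 dB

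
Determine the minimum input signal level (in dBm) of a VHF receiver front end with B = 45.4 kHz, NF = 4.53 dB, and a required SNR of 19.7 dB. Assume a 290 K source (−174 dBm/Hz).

Sensitivity = −174 + 10 log₁₀(B) + NF + SNR_min
= −174 + 46.57 + 4.53 + 19.7
= −103.20 dBm → −103.2 dBm

−103.2 dBm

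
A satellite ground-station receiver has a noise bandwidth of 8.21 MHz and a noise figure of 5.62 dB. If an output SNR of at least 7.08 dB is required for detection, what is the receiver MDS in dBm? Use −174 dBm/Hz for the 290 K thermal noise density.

Sensitivity = −174 + 10 log₁₀(B) + NF + SNR_min
= −174 + 69.14 + 5.62 + 7.08
= −92.16 dBm → −92.2 dBm

−92.2 dBm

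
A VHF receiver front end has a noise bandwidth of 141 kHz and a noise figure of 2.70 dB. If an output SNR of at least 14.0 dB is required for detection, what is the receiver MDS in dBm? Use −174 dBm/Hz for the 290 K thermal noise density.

Sensitivity = −174 + 10 log₁₀(B) + NF + SNR_min
= −174 + 51.49 + 2.70 + 14.0
= −105.81 dBm → −105.8 dBm

−105.8 dBm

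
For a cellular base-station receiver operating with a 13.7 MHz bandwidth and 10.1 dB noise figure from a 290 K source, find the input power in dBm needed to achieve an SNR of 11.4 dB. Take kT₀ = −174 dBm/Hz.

−81.1 dBm

Sensitivity = −174 + 10 log₁₀(B) + NF + SNR_min
= −174 + 71.37 + 10.1 + 11.4
= −81.13 dBm → −81.1 dBm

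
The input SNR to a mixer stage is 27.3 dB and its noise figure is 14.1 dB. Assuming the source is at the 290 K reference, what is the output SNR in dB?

By definition F = SNR_in/SNR_out, so in dB: SNR_out = SNR_in − NF
SNR_out = 27.3 − 14.1 = 13.2 dB

13.2 dB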